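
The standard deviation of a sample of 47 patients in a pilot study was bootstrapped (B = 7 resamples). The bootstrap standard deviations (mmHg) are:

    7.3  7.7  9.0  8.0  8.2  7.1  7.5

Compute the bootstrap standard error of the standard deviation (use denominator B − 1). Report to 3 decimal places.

SE* = 0.642

Bootstrap SE is the standard deviation of the 7 replicate standard deviations.
Mean of replicates: (7.3 + 7.7 + 9.0 + 8.0 + 8.2 + 7.1 + 7.5) / 7 = 54.8000 / 7 = 7.8286
Sum of squared deviations: (−0.5286)² + (−0.1286)² + (+1.1714)² + (+0.1714)² + (+0.3714)² + (−0.7286)² + (−0.3286)² = 2.4743
Variance = 2.4743 / 6 = 0.4124
SE* = √0.4124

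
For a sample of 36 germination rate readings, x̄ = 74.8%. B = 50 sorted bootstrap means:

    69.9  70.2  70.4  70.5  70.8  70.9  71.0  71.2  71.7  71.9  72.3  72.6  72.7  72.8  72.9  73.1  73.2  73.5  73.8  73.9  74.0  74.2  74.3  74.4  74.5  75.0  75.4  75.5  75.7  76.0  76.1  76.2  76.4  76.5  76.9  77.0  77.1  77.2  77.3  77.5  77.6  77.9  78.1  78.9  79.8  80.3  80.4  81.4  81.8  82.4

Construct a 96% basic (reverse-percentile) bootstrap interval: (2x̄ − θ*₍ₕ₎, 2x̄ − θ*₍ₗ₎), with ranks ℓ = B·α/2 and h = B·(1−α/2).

(67.8, 79.7)

Percentile endpoints at ranks 1 and 49: θ*₍1₎ = 69.9, θ*₍49₎ = 81.8.
Basic interval reflects these around x̄:
  lower = 2 × 74.8 − 81.8 = 67.8
  upper = 2 × 74.8 − 69.9 = 79.7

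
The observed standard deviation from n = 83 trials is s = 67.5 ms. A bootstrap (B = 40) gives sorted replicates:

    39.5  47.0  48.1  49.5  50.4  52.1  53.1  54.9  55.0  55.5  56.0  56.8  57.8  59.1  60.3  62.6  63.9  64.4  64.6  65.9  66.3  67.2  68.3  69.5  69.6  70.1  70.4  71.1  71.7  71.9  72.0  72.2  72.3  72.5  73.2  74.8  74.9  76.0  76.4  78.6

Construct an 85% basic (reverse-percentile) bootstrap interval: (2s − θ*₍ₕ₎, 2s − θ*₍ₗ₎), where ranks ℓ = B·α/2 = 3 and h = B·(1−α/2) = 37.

Percentile endpoints at ranks 3 and 37: θ*₍3₎ = 48.1, θ*₍37₎ = 74.9.
Basic interval reflects these around s:
  lower = 2 × 67.5 − 74.9 = 60.1
  upper = 2 × 67.5 − 48.1 = 86.9

(60.1, 86.9)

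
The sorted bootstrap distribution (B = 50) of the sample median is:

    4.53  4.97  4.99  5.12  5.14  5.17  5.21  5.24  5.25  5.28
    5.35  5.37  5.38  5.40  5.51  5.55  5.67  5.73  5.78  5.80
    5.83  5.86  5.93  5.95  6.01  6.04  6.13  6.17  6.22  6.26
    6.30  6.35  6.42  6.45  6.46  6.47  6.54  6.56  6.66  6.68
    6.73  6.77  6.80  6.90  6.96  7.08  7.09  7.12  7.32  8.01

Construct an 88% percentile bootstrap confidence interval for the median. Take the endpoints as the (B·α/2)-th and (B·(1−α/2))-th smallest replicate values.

α = 0.12; lower rank = 50 × 0.060 = 3; upper rank = 50 × 0.940 = 47.
The 3rd smallest replicate is 4.99; the 47th is 7.09.

(4.99, 7.09)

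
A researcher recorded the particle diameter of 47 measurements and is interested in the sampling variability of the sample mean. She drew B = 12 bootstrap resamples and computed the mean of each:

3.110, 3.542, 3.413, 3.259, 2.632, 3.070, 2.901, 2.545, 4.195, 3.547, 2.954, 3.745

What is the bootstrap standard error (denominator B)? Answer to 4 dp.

Bootstrap SE is the standard deviation of the 12 replicate means.
Mean of replicates: (3.110 + 3.542 + 3.413 + 3.259 + 2.632 + 3.070 + 2.901 + 2.545 + 4.195 + 3.547 + 2.954 + 3.745) / 12 = 38.91300 / 12 = 3.24275
Sum of squared deviations: (−0.13275)² + (+0.29925)² + (+0.17025)² + (+0.01625)² + (−0.61075)² + (−0.17275)² + (−0.34175)² + (−0.69775)² + (+0.95225)² + (+0.30425)² + (−0.28875)² + (+0.50225)² = 2.47791
Variance = 2.47791 / 12 = 0.20649
SE* = √0.20649

SE* = 0.4544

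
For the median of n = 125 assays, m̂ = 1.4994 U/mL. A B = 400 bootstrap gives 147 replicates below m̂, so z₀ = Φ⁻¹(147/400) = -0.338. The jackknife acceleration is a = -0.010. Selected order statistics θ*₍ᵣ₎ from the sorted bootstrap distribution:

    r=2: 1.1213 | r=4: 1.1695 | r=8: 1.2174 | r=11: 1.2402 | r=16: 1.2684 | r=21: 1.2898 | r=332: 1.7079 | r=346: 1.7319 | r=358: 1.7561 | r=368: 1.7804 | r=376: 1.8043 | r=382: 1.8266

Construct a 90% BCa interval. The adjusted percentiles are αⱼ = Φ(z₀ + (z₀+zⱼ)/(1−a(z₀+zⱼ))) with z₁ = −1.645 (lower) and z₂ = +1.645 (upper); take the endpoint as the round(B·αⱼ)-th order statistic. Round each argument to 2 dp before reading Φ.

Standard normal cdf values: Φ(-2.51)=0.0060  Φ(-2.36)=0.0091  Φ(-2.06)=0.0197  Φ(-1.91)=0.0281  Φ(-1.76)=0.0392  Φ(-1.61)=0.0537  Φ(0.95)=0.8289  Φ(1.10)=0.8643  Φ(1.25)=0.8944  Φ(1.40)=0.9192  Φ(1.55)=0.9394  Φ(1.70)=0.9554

Lower: z₀ + z₁ = -0.338 + (-1.645) = -1.983; 1 − a(z₀+z₁) = 1 − (-0.010)(-1.983) = 0.9802; argument = -0.338 + (-1.983)/0.9802 = -2.3611 → -2.36.
α₁ = Φ(-2.36) = 0.0091; rank = round(400 × 0.0091) = 4; θ*₍4₎ = 1.1695.
Upper: z₀ + z₂ = 1.307; 1 − a(z₀+z₂) = 1.0131; argument = 0.9521 → 0.95; α₂ = 0.8289; rank = 332; θ*₍332₎ = 1.7079.

(1.1695, 1.7079)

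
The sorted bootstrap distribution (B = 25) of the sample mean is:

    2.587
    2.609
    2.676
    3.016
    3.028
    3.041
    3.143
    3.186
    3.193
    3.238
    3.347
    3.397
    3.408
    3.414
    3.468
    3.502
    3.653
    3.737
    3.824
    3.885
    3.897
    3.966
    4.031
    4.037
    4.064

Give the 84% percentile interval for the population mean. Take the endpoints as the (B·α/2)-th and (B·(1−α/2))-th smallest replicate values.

α = 0.16; lower rank = 25 × 0.080 = 2; upper rank = 25 × 0.920 = 23.
The 2nd smallest replicate is 2.609; the 23rd is 4.031.

(2.609, 4.031)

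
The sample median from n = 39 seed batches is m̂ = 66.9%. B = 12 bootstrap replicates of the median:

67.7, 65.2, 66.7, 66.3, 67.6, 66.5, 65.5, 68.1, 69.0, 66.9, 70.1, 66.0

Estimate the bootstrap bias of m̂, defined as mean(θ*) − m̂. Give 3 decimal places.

bias = +0.233

mean(θ*) = (67.7 + 65.2 + 66.7 + 66.3 + 67.6 + 66.5 + 65.5 + 68.1 + 69.0 + 66.9 + 70.1 + 66.0) / 12 = 67.1333
bias = 67.1333 − 66.9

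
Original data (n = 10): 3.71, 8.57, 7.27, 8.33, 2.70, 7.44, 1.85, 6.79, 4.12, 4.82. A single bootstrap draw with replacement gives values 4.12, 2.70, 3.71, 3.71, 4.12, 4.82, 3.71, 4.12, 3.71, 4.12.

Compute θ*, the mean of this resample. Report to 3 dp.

θ* = 3.884

Mean = (4.12 + 2.70 + 3.71 + 3.71 + 4.12 + 4.82 + 3.71 + 4.12 + 3.71 + 4.12) / 10 = 38.840 / 10 = 3.884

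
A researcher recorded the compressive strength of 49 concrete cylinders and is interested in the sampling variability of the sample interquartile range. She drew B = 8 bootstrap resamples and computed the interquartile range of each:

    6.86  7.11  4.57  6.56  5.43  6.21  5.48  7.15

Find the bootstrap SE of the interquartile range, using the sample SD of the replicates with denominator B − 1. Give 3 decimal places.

SE* = 0.930

Bootstrap SE is the standard deviation of the 8 replicate interquartile ranges.
Mean of replicates: (6.86 + 7.11 + 4.57 + 6.56 + 5.43 + 6.21 + 5.48 + 7.15) / 8 = 49.3700 / 8 = 6.1713
Sum of squared deviations: (+0.6887)² + (+0.9387)² + (−1.6013)² + (+0.3887)² + (−0.7413)² + (+0.0387)² + (−0.6913)² + (+0.9787)² = 6.0575
Variance = 6.0575 / 7 = 0.8654
SE* = √0.8654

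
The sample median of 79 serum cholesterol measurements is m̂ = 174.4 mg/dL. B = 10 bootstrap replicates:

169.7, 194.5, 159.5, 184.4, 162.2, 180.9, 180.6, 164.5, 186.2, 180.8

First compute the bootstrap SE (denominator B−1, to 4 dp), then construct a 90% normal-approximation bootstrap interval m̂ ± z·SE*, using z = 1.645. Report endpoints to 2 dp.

(155.26, 193.54)

Mean of replicates = 176.3300; sum of squared deviations = 1218.6010; SE* = √(1218.6010/9) = 11.6362
Margin = 1.645 × 11.6362 = 19.142
Interval: 174.4 ± 19.142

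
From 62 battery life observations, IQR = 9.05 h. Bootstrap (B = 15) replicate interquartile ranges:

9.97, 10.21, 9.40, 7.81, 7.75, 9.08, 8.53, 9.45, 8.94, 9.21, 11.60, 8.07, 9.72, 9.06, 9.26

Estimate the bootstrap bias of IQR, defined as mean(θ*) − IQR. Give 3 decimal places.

bias = +0.154

mean(θ*) = (9.97 + 10.21 + 9.40 + 7.81 + 7.75 + 9.08 + 8.53 + 9.45 + 8.94 + 9.21 + 11.60 + 8.07 + 9.72 + 9.06 + 9.26) / 15 = 9.2040
bias = 9.2040 − 9.05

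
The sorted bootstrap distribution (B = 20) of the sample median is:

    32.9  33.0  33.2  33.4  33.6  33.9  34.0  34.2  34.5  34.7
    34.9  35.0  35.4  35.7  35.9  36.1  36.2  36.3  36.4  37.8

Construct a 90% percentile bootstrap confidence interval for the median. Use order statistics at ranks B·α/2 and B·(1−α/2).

α = 0.10; lower rank = 20 × 0.050 = 1; upper rank = 20 × 0.950 = 19.
The 1st smallest replicate is 32.9; the 19th is 36.4.

(32.9, 36.4)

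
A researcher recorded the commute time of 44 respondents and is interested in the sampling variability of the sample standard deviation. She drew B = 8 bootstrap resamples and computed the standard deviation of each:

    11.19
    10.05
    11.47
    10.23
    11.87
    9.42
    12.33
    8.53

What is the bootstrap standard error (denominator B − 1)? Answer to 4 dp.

SE* = 1.2993

Bootstrap SE is the standard deviation of the 8 replicate standard deviations.
Mean of replicates: (11.19 + 10.05 + 11.47 + 10.23 + 11.87 + 9.42 + 12.33 + 8.53) / 8 = 85.09000 / 8 = 10.63625
Sum of squared deviations: (+0.55375)² + (−0.58625)² + (+0.83375)² + (−0.40625)² + (+1.23375)² + (−1.21625)² + (+1.69375)² + (−2.10625)² = 11.81699
Variance = 11.81699 / 7 = 1.68814
SE* = √1.68814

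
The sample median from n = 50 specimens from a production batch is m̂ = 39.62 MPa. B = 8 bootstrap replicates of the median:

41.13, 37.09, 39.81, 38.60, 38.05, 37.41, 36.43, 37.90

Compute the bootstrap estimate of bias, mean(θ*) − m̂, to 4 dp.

mean(θ*) = (41.13 + 37.09 + 39.81 + 38.60 + 38.05 + 37.41 + 36.43 + 37.90) / 8 = 38.30250
bias = 38.30250 − 39.62

bias = −1.3175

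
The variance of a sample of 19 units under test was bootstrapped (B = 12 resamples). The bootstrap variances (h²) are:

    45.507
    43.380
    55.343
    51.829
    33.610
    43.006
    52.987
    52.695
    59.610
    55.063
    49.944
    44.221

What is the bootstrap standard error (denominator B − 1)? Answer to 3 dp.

Bootstrap SE is the standard deviation of the 12 replicate variances.
Mean of replicates: (45.507 + 43.380 + 55.343 + 51.829 + 33.610 + 43.006 + 52.987 + 52.695 + 59.610 + 55.063 + 49.944 + 44.221) / 12 = 587.1950 / 12 = 48.9329
Sum of squared deviations: (−3.4259)² + (−5.5529)² + (+6.4101)² + (+2.8961)² + (−15.3229)² + (−5.9269)² + (+4.0541)² + (+3.7621)² + (+10.6771)² + (+6.1301)² + (+1.0111)² + (−4.7119)² = 567.3597
Variance = 567.3597 / 11 = 51.5782
SE* = √51.5782

SE* = 7.182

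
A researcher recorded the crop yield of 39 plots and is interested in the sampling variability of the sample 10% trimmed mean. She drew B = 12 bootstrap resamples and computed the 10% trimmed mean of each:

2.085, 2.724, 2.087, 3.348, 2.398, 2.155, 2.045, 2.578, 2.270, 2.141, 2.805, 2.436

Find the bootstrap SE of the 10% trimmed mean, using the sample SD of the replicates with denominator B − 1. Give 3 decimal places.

SE* = 0.389

Bootstrap SE is the standard deviation of the 12 replicate 10% trimmed means.
Mean of replicates: (2.085 + 2.724 + 2.087 + 3.348 + 2.398 + 2.155 + 2.045 + 2.578 + 2.270 + 2.141 + 2.805 + 2.436) / 12 = 29.0720 / 12 = 2.4227
Sum of squared deviations: (−0.3377)² + (+0.3013)² + (−0.3357)² + (+0.9253)² + (−0.0247)² + (−0.2677)² + (−0.3777)² + (+0.1553)² + (−0.1527)² + (−0.2817)² + (+0.3823)² + (+0.0133)² = 1.6617
Variance = 1.6617 / 11 = 0.1511
SE* = √0.1511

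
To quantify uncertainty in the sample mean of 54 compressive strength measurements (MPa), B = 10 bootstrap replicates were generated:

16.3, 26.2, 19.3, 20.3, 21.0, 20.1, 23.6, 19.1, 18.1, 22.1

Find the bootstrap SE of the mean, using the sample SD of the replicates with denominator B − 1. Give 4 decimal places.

SE* = 2.8243

Bootstrap SE is the standard deviation of the 10 replicate means.
Mean of replicates: (16.3 + 26.2 + 19.3 + 20.3 + 21.0 + 20.1 + 23.6 + 19.1 + 18.1 + 22.1) / 10 = 206.10000 / 10 = 20.61000
Sum of squared deviations: (−4.31000)² + (+5.59000)² + (−1.31000)² + (−0.31000)² + (+0.39000)² + (−0.51000)² + (+2.99000)² + (−1.51000)² + (−2.51000)² + (+1.49000)² = 71.78900
Variance = 71.78900 / 9 = 7.97656
SE* = √7.97656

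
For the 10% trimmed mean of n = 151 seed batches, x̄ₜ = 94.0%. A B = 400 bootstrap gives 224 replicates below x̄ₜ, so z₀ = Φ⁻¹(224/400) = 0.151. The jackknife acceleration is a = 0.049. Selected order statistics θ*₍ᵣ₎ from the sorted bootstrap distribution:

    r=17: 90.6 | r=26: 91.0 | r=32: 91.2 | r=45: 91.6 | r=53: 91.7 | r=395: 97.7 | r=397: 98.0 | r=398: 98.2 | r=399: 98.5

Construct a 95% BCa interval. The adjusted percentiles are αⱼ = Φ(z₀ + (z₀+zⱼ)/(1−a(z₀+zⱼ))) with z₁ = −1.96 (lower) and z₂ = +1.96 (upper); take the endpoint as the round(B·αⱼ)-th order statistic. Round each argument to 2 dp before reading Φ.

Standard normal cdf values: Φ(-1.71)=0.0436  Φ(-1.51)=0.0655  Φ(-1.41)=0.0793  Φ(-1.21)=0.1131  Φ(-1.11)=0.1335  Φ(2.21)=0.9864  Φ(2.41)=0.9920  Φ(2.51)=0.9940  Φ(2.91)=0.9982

(91.0, 98.2)

Lower: z₀ + z₁ = 0.151 + (-1.960) = -1.809; 1 − a(z₀+z₁) = 1 − (0.049)(-1.809) = 1.0886; argument = 0.151 + (-1.809)/1.0886 = -1.5107 → -1.51.
α₁ = Φ(-1.51) = 0.0655; rank = round(400 × 0.0655) = 26; θ*₍26₎ = 91.0.
Upper: z₀ + z₂ = 2.111; 1 − a(z₀+z₂) = 0.8966; argument = 2.5056 → 2.51; α₂ = 0.9940; rank = 398; θ*₍398₎ = 98.2.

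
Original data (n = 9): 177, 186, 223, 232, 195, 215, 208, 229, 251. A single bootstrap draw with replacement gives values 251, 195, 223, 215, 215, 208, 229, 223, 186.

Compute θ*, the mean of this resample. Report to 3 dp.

θ* = 216.111

Mean = (251 + 195 + 223 + 215 + 215 + 208 + 229 + 223 + 186) / 9 = 1945.0 / 9 = 216.111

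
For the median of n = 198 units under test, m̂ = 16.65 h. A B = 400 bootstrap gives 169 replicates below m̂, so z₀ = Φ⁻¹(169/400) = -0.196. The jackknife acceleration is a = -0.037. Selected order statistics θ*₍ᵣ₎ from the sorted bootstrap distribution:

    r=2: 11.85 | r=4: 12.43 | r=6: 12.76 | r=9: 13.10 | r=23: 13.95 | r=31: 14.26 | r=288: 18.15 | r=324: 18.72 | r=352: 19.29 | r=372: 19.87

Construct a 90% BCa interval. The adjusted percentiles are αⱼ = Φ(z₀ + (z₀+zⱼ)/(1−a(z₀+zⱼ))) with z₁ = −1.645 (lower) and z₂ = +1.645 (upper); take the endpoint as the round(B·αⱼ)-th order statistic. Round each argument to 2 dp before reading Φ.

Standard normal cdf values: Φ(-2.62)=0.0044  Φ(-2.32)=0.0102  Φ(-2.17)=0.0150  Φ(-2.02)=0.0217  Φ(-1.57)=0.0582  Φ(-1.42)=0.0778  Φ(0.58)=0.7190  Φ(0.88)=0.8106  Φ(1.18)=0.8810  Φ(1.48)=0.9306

Lower: z₀ + z₁ = -0.196 + (-1.645) = -1.841; 1 − a(z₀+z₁) = 1 − (-0.037)(-1.841) = 0.9319; argument = -0.196 + (-1.841)/0.9319 = -2.1716 → -2.17.
α₁ = Φ(-2.17) = 0.0150; rank = round(400 × 0.0150) = 6; θ*₍6₎ = 12.76.
Upper: z₀ + z₂ = 1.449; 1 − a(z₀+z₂) = 1.0536; argument = 1.1793 → 1.18; α₂ = 0.8810; rank = 352; θ*₍352₎ = 19.29.

(12.76, 19.29)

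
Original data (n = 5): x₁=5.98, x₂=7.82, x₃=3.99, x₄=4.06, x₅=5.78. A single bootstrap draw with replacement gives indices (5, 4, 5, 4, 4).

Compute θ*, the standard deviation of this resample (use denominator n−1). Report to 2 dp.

θ* = 0.94

Resample values: 5.78, 4.06, 5.78, 4.06, 4.06.
Mean = 4.7480; sum of squared deviations = 3.5501
s² = 3.5501 / 4 = 0.8875
s = √0.8875 = 0.94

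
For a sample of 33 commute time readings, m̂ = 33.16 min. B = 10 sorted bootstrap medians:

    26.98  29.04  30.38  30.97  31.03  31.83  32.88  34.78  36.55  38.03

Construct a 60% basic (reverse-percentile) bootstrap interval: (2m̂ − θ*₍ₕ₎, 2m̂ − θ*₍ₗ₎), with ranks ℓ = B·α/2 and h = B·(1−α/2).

(31.54, 37.28)

Percentile endpoints at ranks 2 and 8: θ*₍2₎ = 29.04, θ*₍8₎ = 34.78.
Basic interval reflects these around m̂:
  lower = 2 × 33.16 − 34.78 = 31.54
  upper = 2 × 33.16 − 29.04 = 37.28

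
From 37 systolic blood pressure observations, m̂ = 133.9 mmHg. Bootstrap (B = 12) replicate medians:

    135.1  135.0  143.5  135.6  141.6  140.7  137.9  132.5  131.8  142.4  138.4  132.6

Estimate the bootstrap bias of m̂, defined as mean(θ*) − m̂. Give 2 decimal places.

mean(θ*) = (135.1 + 135.0 + 143.5 + 135.6 + 141.6 + 140.7 + 137.9 + 132.5 + 131.8 + 142.4 + 138.4 + 132.6) / 12 = 137.258
bias = 137.258 − 133.9

bias = +3.36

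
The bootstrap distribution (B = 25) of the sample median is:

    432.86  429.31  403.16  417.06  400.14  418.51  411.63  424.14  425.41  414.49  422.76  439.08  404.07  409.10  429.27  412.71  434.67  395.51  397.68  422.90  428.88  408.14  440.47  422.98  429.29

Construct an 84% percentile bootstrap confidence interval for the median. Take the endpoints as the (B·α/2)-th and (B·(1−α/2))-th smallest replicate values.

Sorted replicates: 395.51, 397.68, 400.14, 403.16, 404.07, 408.14, 409.10, 411.63, 412.71, 414.49, 417.06, 418.51, 422.76, 422.90, 422.98, 424.14, 425.41, 428.88, 429.27, 429.29, 429.31, 432.86, 434.67, 439.08, 440.47
α = 0.16; lower rank = 25 × 0.080 = 2; upper rank = 25 × 0.920 = 23.
The 2nd smallest replicate is 397.68; the 23rd is 434.67.

(397.68, 434.67)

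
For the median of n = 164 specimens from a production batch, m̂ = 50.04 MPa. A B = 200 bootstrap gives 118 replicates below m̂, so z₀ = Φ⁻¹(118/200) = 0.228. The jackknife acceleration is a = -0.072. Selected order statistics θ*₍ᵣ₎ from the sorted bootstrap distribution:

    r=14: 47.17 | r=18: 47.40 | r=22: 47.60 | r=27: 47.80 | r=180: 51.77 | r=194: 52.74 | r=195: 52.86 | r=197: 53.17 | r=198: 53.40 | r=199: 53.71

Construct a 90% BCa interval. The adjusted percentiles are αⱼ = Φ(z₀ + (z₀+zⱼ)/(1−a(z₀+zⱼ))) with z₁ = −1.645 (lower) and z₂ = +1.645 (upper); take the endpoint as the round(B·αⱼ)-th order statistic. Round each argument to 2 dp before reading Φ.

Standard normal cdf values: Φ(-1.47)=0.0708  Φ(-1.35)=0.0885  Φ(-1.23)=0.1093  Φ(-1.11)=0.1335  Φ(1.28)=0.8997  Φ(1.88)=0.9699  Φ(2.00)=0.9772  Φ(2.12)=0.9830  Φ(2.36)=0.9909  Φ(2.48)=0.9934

Lower: z₀ + z₁ = 0.228 + (-1.645) = -1.417; 1 − a(z₀+z₁) = 1 − (-0.072)(-1.417) = 0.8980; argument = 0.228 + (-1.417)/0.8980 = -1.3500 → -1.35.
α₁ = Φ(-1.35) = 0.0885; rank = round(200 × 0.0885) = 18; θ*₍18₎ = 47.40.
Upper: z₀ + z₂ = 1.873; 1 − a(z₀+z₂) = 1.1349; argument = 1.8784 → 1.88; α₂ = 0.9699; rank = 194; θ*₍194₎ = 52.74.

(47.40, 52.74)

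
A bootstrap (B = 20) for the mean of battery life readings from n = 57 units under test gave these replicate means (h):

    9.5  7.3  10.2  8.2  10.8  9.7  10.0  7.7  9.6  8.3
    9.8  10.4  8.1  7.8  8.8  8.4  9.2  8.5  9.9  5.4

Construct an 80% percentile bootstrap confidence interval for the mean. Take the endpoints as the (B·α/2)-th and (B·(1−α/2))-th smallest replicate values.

(7.3, 10.2)

Sorted replicates: 5.4, 7.3, 7.7, 7.8, 8.1, 8.2, 8.3, 8.4, 8.5, 8.8, 9.2, 9.5, 9.6, 9.7, 9.8, 9.9, 10.0, 10.2, 10.4, 10.8
α = 0.20; lower rank = 20 × 0.100 = 2; upper rank = 20 × 0.900 = 18.
The 2nd smallest replicate is 7.3; the 18th is 10.2.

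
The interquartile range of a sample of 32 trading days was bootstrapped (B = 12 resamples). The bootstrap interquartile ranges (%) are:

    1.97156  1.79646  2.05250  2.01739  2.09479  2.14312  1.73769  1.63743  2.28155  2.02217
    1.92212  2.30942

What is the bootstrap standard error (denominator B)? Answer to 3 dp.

Bootstrap SE is the standard deviation of the 12 replicate interquartile ranges.
Mean of replicates: (1.97156 + 1.79646 + 2.05250 + 2.01739 + 2.09479 + 2.14312 + 1.73769 + 1.63743 + 2.28155 + 2.02217 + 1.92212 + 2.30942) / 12 = 23.986200 / 12 = 1.998850
Sum of squared deviations: (−0.027290)² + (−0.202390)² + (+0.053650)² + (+0.018540)² + (+0.095940)² + (+0.144270)² + (−0.261160)² + (−0.361420)² + (+0.282700)² + (+0.023320)² + (−0.076730)² + (+0.310570)² = 0.456580
Variance = 0.456580 / 12 = 0.038048
SE* = √0.038048

SE* = 0.195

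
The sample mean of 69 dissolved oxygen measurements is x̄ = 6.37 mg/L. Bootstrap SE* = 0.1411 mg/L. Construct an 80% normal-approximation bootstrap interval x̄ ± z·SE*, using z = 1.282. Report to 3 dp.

(6.189, 6.551)

Margin = 1.282 × 0.1411 = 0.1809
Interval: 6.37 ± 0.1809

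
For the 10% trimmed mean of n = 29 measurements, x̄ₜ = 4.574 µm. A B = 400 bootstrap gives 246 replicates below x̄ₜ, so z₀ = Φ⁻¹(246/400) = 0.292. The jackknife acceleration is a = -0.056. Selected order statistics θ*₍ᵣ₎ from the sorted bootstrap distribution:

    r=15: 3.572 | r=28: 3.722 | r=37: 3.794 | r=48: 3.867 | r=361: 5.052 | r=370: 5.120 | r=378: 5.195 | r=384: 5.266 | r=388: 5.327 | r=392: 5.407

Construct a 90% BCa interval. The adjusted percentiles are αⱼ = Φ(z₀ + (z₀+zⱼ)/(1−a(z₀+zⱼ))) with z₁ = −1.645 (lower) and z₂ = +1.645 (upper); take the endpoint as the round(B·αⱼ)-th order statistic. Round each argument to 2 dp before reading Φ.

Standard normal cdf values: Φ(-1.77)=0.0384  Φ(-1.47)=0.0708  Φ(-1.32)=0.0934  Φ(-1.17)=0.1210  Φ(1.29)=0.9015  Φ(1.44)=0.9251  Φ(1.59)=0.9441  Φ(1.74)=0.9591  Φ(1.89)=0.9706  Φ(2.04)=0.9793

(3.867, 5.407)

Lower: z₀ + z₁ = 0.292 + (-1.645) = -1.353; 1 − a(z₀+z₁) = 1 − (-0.056)(-1.353) = 0.9242; argument = 0.292 + (-1.353)/0.9242 = -1.1719 → -1.17.
α₁ = Φ(-1.17) = 0.1210; rank = round(400 × 0.1210) = 48; θ*₍48₎ = 3.867.
Upper: z₀ + z₂ = 1.937; 1 − a(z₀+z₂) = 1.1085; argument = 2.0395 → 2.04; α₂ = 0.9793; rank = 392; θ*₍392₎ = 5.407.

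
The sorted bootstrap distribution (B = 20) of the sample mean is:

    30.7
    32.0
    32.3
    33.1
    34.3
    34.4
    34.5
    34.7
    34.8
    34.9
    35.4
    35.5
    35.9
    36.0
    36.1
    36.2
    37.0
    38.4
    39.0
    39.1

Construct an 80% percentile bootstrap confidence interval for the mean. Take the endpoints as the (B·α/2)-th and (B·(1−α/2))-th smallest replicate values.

(32.0, 38.4)

α = 0.20; lower rank = 20 × 0.100 = 2; upper rank = 20 × 0.900 = 18.
The 2nd smallest replicate is 32.0; the 18th is 38.4.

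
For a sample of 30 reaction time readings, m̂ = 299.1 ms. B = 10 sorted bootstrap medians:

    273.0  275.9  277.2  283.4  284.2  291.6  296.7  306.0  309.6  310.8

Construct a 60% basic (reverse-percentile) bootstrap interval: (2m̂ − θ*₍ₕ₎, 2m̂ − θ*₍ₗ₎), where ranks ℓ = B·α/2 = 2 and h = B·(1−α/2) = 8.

Percentile endpoints at ranks 2 and 8: θ*₍2₎ = 275.9, θ*₍8₎ = 306.0.
Basic interval reflects these around m̂:
  lower = 2 × 299.1 − 306.0 = 292.2
  upper = 2 × 299.1 − 275.9 = 322.3

(292.2, 322.3)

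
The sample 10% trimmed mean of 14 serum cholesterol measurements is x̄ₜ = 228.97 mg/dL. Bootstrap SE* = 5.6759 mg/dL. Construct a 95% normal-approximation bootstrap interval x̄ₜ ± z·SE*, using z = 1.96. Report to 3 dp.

Margin = 1.96 × 5.6759 = 11.1248
Interval: 228.97 ± 11.1248

(217.845, 240.095)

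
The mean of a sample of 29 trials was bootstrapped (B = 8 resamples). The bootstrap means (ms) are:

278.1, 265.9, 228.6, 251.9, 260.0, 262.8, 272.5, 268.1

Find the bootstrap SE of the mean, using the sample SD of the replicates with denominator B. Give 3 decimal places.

SE* = 14.300

Bootstrap SE is the standard deviation of the 8 replicate means.
Mean of replicates: (278.1 + 265.9 + 228.6 + 251.9 + 260.0 + 262.8 + 272.5 + 268.1) / 8 = 2087.9000 / 8 = 260.9875
Sum of squared deviations: (+17.1125)² + (+4.9125)² + (−32.3875)² + (−9.0875)² + (−0.9875)² + (+1.8125)² + (+11.5125)² + (+7.1125)² = 1635.8888
Variance = 1635.8888 / 8 = 204.4861
SE* = √204.4861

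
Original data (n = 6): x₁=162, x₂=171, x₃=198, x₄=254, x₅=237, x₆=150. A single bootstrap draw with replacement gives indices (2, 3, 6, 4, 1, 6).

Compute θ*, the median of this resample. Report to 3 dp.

Resample values: 171, 198, 150, 254, 162, 150.
Sorted: 150, 150, 162, 171, 198, 254
Median = average of the two middle values = 166.500

θ* = 166.500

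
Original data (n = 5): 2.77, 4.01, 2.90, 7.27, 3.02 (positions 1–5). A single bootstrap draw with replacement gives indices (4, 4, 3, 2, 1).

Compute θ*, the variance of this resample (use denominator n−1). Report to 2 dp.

Resample values: 7.27, 7.27, 2.90, 4.01, 2.77.
Mean = 4.8440; sum of squared deviations = 20.5471
s² = 20.5471 / 4 = 5.1368

θ* = 5.14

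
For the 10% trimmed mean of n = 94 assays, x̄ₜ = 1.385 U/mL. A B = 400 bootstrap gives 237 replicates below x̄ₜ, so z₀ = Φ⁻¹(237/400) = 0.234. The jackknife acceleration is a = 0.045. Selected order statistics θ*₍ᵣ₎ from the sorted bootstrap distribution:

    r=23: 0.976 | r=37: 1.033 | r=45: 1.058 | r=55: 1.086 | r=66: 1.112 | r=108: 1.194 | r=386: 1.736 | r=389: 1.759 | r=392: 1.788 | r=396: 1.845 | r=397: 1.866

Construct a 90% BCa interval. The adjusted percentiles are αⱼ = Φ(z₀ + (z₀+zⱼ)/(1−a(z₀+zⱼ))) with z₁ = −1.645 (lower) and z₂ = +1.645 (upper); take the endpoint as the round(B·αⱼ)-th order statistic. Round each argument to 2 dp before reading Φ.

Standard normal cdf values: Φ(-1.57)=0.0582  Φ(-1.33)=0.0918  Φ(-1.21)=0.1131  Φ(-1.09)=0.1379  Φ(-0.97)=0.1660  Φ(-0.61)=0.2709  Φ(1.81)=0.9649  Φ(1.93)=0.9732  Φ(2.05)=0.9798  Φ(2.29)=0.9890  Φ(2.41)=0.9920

(1.086, 1.845)

Lower: z₀ + z₁ = 0.234 + (-1.645) = -1.411; 1 − a(z₀+z₁) = 1 − (0.045)(-1.411) = 1.0635; argument = 0.234 + (-1.411)/1.0635 = -1.0928 → -1.09.
α₁ = Φ(-1.09) = 0.1379; rank = round(400 × 0.1379) = 55; θ*₍55₎ = 1.086.
Upper: z₀ + z₂ = 1.879; 1 − a(z₀+z₂) = 0.9154; argument = 2.2866 → 2.29; α₂ = 0.9890; rank = 396; θ*₍396₎ = 1.845.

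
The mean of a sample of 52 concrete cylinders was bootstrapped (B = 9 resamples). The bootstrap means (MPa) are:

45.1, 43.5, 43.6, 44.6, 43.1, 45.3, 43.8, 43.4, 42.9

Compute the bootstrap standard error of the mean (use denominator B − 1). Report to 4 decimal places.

Bootstrap SE is the standard deviation of the 9 replicate means.
Mean of replicates: (45.1 + 43.5 + 43.6 + 44.6 + 43.1 + 45.3 + 43.8 + 43.4 + 42.9) / 9 = 395.30000 / 9 = 43.92222
Sum of squared deviations: (+1.17778)² + (−0.42222)² + (−0.32222)² + (+0.67778)² + (−0.82222)² + (+1.37778)² + (−0.12222)² + (−0.52222)² + (−1.02222)² = 6.03556
Variance = 6.03556 / 8 = 0.75444
SE* = √0.75444

SE* = 0.8686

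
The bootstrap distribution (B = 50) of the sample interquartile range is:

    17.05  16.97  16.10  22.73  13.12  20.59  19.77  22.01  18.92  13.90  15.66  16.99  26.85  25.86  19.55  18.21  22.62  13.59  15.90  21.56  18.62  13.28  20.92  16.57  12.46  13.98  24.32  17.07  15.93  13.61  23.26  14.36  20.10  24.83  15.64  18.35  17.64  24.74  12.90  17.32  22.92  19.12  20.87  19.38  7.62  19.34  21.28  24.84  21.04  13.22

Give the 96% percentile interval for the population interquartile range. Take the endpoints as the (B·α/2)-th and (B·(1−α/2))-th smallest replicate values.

Sorted replicates: 7.62, 12.46, 12.90, 13.12, 13.22, 13.28, 13.59, 13.61, 13.90, 13.98, 14.36, 15.64, 15.66, 15.90, 15.93, 16.10, 16.57, 16.97, 16.99, 17.05, 17.07, 17.32, 17.64, 18.21, 18.35, 18.62, 18.92, 19.12, 19.34, 19.38, 19.55, 19.77, 20.10, 20.59, 20.87, 20.92, 21.04, 21.28, 21.56, 22.01, 22.62, 22.73, 22.92, 23.26, 24.32, 24.74, 24.83, 24.84, 25.86, 26.85
α = 0.04; lower rank = 50 × 0.020 = 1; upper rank = 50 × 0.980 = 49.
The 1st smallest replicate is 7.62; the 49th is 25.86.

(7.62, 25.86)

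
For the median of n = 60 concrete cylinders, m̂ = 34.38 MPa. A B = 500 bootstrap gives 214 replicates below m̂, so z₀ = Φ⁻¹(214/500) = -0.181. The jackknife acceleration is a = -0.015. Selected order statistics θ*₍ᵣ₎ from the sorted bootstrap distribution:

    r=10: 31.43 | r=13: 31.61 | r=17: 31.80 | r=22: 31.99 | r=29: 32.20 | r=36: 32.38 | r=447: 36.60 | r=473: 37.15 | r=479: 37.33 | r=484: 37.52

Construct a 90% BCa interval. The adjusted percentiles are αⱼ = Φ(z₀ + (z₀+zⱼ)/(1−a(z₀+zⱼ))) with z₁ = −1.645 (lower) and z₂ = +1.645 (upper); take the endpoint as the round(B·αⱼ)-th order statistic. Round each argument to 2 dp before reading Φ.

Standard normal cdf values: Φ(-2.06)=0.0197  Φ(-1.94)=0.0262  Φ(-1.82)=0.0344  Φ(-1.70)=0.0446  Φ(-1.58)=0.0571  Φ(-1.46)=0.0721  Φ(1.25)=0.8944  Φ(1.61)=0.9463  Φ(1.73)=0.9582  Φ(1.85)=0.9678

Lower: z₀ + z₁ = -0.181 + (-1.645) = -1.826; 1 − a(z₀+z₁) = 1 − (-0.015)(-1.826) = 0.9726; argument = -0.181 + (-1.826)/0.9726 = -2.0584 → -2.06.
α₁ = Φ(-2.06) = 0.0197; rank = round(500 × 0.0197) = 10; θ*₍10₎ = 31.43.
Upper: z₀ + z₂ = 1.464; 1 − a(z₀+z₂) = 1.0220; argument = 1.2515 → 1.25; α₂ = 0.8944; rank = 447; θ*₍447₎ = 36.60.

(31.43, 36.60)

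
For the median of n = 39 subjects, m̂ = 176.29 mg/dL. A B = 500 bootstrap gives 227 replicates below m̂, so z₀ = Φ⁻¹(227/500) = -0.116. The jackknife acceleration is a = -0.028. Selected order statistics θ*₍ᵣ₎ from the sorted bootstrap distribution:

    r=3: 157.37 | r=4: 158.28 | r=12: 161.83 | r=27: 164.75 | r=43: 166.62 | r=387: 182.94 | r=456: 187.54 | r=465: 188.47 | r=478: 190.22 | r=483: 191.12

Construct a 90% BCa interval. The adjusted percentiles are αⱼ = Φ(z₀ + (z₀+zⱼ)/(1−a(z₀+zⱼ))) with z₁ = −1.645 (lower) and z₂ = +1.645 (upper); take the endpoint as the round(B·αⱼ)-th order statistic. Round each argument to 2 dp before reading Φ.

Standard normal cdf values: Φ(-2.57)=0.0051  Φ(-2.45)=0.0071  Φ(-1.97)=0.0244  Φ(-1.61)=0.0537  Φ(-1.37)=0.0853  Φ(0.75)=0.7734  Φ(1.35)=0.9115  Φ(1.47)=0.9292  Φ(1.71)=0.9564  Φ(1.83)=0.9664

(161.83, 187.54)

Lower: z₀ + z₁ = -0.116 + (-1.645) = -1.761; 1 − a(z₀+z₁) = 1 − (-0.028)(-1.761) = 0.9507; argument = -0.116 + (-1.761)/0.9507 = -1.9683 → -1.97.
α₁ = Φ(-1.97) = 0.0244; rank = round(500 × 0.0244) = 12; θ*₍12₎ = 161.83.
Upper: z₀ + z₂ = 1.529; 1 − a(z₀+z₂) = 1.0428; argument = 1.3502 → 1.35; α₂ = 0.9115; rank = 456; θ*₍456₎ = 187.54.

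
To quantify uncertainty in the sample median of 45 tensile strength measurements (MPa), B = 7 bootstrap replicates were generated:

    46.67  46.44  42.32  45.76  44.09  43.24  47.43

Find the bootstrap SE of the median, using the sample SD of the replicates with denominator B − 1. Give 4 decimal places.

SE* = 1.9289

Bootstrap SE is the standard deviation of the 7 replicate medians.
Mean of replicates: (46.67 + 46.44 + 42.32 + 45.76 + 44.09 + 43.24 + 47.43) / 7 = 315.95000 / 7 = 45.13571
Sum of squared deviations: (+1.53429)² + (+1.30429)² + (−2.81571)² + (+0.62429)² + (−1.04571)² + (−1.89571)² + (+2.29429)² = 22.32417
Variance = 22.32417 / 6 = 3.72070
SE* = √3.72070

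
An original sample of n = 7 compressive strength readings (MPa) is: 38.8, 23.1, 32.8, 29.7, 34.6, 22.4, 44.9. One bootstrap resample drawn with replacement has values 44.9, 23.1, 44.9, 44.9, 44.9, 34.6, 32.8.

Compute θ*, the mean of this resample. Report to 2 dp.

θ* = 38.59

Mean = (44.9 + 23.1 + 44.9 + 44.9 + 44.9 + 34.6 + 32.8) / 7 = 270.10 / 7 = 38.59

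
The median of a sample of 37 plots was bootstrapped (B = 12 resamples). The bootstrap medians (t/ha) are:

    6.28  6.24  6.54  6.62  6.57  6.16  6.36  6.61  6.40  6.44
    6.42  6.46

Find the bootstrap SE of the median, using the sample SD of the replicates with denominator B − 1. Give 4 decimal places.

Bootstrap SE is the standard deviation of the 12 replicate medians.
Mean of replicates: (6.28 + 6.24 + 6.54 + 6.62 + 6.57 + 6.16 + 6.36 + 6.61 + 6.40 + 6.44 + 6.42 + 6.46) / 12 = 77.10000 / 12 = 6.42500
Sum of squared deviations: (−0.14500)² + (−0.18500)² + (+0.11500)² + (+0.19500)² + (+0.14500)² + (−0.26500)² + (−0.06500)² + (+0.18500)² + (−0.02500)² + (+0.01500)² + (−0.00500)² + (+0.03500)² = 0.23830
Variance = 0.23830 / 11 = 0.02166
SE* = √0.02166

SE* = 0.1472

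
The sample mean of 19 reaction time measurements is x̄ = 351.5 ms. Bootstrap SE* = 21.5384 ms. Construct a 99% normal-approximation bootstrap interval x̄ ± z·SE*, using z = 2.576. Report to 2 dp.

(296.02, 406.98)

Margin = 2.576 × 21.5384 = 55.483
Interval: 351.5 ± 55.483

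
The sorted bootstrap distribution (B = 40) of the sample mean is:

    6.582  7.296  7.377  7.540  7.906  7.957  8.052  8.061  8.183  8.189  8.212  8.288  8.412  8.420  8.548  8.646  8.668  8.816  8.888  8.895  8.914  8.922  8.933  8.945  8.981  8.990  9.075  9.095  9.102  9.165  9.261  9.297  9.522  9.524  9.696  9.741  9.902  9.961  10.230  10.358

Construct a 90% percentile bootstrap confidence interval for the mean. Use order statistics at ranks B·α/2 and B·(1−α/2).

(7.296, 9.961)

α = 0.10; lower rank = 40 × 0.050 = 2; upper rank = 40 × 0.950 = 38.
The 2nd smallest replicate is 7.296; the 38th is 9.961.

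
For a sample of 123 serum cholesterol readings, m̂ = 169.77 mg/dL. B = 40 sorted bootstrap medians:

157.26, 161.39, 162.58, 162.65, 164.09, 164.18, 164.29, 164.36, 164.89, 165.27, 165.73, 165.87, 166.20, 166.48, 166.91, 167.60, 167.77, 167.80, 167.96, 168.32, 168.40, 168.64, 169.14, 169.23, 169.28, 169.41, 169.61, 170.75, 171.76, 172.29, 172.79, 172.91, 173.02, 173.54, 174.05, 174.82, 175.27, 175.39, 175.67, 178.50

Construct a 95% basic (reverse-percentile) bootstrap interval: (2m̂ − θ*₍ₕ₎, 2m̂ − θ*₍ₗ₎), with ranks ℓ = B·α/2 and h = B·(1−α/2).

(163.87, 182.28)

Percentile endpoints at ranks 1 and 39: θ*₍1₎ = 157.26, θ*₍39₎ = 175.67.
Basic interval reflects these around m̂:
  lower = 2 × 169.77 − 175.67 = 163.87
  upper = 2 × 169.77 − 157.26 = 182.28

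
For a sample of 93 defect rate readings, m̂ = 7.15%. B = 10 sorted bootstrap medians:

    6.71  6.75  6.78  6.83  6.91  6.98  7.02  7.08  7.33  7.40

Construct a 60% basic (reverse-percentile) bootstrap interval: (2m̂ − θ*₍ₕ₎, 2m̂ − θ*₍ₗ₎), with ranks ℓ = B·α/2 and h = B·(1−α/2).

Percentile endpoints at ranks 2 and 8: θ*₍2₎ = 6.75, θ*₍8₎ = 7.08.
Basic interval reflects these around m̂:
  lower = 2 × 7.15 − 7.08 = 7.22
  upper = 2 × 7.15 − 6.75 = 7.55

(7.22, 7.55)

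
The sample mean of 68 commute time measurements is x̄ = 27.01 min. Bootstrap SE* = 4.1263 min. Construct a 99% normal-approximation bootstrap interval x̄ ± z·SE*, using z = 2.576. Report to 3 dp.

Margin = 2.576 × 4.1263 = 10.6293
Interval: 27.01 ± 10.6293

(16.381, 37.639)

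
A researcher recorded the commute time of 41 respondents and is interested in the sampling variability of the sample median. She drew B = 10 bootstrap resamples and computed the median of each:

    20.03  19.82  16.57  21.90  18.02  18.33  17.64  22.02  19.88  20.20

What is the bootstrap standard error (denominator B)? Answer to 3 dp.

Bootstrap SE is the standard deviation of the 10 replicate medians.
Mean of replicates: (20.03 + 19.82 + 16.57 + 21.90 + 18.02 + 18.33 + 17.64 + 22.02 + 19.88 + 20.20) / 10 = 194.4100 / 10 = 19.4410
Sum of squared deviations: (+0.5890)² + (+0.3790)² + (−2.8710)² + (+2.4590)² + (−1.4210)² + (−1.1110)² + (−1.8010)² + (+2.5790)² + (+0.4390)² + (+0.7590)² = 28.6971
Variance = 28.6971 / 10 = 2.8697
SE* = √2.8697

SE* = 1.694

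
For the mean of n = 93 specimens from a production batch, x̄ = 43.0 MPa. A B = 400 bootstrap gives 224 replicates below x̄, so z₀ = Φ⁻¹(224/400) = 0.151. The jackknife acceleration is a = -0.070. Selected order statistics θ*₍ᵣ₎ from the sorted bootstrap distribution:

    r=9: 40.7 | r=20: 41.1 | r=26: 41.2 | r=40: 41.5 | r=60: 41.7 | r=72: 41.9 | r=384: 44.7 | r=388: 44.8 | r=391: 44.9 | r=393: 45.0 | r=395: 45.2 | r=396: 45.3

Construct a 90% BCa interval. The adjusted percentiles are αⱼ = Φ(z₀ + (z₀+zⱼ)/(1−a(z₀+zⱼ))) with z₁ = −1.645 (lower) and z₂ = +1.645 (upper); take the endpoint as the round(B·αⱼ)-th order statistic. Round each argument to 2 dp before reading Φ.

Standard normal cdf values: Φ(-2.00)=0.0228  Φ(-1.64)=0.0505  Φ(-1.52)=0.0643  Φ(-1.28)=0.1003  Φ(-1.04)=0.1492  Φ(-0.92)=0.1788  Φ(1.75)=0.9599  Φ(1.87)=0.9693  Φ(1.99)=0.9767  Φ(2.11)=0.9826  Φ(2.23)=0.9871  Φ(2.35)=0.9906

(41.2, 44.7)

Lower: z₀ + z₁ = 0.151 + (-1.645) = -1.494; 1 − a(z₀+z₁) = 1 − (-0.070)(-1.494) = 0.8954; argument = 0.151 + (-1.494)/0.8954 = -1.5175 → -1.52.
α₁ = Φ(-1.52) = 0.0643; rank = round(400 × 0.0643) = 26; θ*₍26₎ = 41.2.
Upper: z₀ + z₂ = 1.796; 1 − a(z₀+z₂) = 1.1257; argument = 1.7464 → 1.75; α₂ = 0.9599; rank = 384; θ*₍384₎ = 44.7.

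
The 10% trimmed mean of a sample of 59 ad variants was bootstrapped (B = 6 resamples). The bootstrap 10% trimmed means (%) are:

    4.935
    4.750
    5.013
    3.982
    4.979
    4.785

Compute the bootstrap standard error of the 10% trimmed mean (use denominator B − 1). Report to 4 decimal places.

SE* = 0.3864

Bootstrap SE is the standard deviation of the 6 replicate 10% trimmed means.
Mean of replicates: (4.935 + 4.750 + 5.013 + 3.982 + 4.979 + 4.785) / 6 = 28.44400 / 6 = 4.74067
Sum of squared deviations: (+0.19433)² + (+0.00933)² + (+0.27233)² + (−0.75867)² + (+0.23833)² + (+0.04433)² = 0.74636
Variance = 0.74636 / 5 = 0.14927
SE* = √0.14927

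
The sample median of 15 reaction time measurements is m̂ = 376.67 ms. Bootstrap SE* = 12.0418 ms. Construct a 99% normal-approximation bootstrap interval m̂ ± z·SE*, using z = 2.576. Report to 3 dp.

Margin = 2.576 × 12.0418 = 31.0197
Interval: 376.67 ± 31.0197

(345.650, 407.690)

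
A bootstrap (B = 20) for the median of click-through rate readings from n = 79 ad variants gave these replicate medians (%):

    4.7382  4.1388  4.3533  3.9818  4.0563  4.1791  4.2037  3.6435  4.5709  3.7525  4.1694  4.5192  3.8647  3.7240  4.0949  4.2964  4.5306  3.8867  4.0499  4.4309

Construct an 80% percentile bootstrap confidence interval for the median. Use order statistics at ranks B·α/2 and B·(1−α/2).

(3.7240, 4.5306)

Sorted replicates: 3.6435, 3.7240, 3.7525, 3.8647, 3.8867, 3.9818, 4.0499, 4.0563, 4.0949, 4.1388, 4.1694, 4.1791, 4.2037, 4.2964, 4.3533, 4.4309, 4.5192, 4.5306, 4.5709, 4.7382
α = 0.20; lower rank = 20 × 0.100 = 2; upper rank = 20 × 0.900 = 18.
The 2nd smallest replicate is 3.7240; the 18th is 4.5306.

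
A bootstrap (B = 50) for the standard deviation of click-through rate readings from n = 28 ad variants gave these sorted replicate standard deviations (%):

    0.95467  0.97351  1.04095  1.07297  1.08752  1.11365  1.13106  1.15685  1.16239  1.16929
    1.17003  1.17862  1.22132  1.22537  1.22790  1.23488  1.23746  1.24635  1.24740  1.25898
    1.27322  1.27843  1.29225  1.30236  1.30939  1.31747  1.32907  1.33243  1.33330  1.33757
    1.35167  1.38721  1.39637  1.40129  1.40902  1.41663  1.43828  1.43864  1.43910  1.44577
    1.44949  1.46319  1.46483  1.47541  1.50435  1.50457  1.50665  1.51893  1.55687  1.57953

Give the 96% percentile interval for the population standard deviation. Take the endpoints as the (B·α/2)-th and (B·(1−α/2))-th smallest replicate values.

α = 0.04; lower rank = 50 × 0.020 = 1; upper rank = 50 × 0.980 = 49.
The 1st smallest replicate is 0.95467; the 49th is 1.55687.

(0.95467, 1.55687)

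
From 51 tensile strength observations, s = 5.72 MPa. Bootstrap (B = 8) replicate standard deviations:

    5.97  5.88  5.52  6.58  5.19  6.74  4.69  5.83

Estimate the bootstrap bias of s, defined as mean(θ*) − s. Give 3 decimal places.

bias = +0.080

mean(θ*) = (5.97 + 5.88 + 5.52 + 6.58 + 5.19 + 6.74 + 4.69 + 5.83) / 8 = 5.8000
bias = 5.8000 − 5.72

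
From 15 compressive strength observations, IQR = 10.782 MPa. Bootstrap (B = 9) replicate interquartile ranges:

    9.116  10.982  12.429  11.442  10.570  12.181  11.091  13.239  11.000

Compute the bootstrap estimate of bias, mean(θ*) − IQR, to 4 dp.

mean(θ*) = (9.116 + 10.982 + 12.429 + 11.442 + 10.570 + 12.181 + 11.091 + 13.239 + 11.000) / 9 = 11.33889
bias = 11.33889 − 10.782

bias = +0.5569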